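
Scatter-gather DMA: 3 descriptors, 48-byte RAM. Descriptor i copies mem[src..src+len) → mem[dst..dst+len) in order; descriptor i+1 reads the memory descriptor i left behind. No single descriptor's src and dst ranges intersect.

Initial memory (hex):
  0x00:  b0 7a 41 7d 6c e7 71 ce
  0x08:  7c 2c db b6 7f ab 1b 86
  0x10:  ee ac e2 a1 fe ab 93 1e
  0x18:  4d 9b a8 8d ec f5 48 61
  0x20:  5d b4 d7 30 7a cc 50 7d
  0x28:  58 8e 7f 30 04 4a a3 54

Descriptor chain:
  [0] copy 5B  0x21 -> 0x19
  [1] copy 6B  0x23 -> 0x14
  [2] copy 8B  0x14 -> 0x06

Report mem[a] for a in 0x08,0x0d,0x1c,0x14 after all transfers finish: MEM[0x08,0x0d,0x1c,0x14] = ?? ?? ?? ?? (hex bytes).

  after D0: wrote 5B at 0x19 = b4d7307acc
  after D1: wrote 6B at 0x14 = 307acc507d58
  after D2: wrote 8B at 0x06 = 307acc507d58d730
query mem[0x08]=0xcc, mem[0x0d]=0x30, mem[0x1c]=0x7a, mem[0x14]=0x30

MEM[0x08,0x0d,0x1c,0x14] = cc 30 7a 30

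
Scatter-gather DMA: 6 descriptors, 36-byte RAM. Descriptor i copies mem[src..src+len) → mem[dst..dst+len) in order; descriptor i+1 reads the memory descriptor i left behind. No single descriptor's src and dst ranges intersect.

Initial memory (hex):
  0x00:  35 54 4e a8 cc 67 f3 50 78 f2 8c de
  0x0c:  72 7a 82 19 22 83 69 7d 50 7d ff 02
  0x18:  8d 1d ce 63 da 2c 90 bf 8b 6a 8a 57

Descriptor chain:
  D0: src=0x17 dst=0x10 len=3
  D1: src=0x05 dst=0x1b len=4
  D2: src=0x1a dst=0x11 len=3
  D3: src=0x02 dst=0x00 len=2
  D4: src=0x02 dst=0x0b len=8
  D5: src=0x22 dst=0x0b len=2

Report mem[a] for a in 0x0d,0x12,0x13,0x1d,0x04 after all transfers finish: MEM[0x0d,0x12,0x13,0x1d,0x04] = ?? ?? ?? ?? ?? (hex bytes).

MEM[0x0d,0x12,0x13,0x1d,0x04] = cc f2 f3 50 cc

  after D0: wrote 3B at 0x10 = 028d1d
  after D1: wrote 4B at 0x1b = 67f35078
  after D2: wrote 3B at 0x11 = ce67f3
  after D3: wrote 2B at 0x00 = 4ea8
  after D4: wrote 8B at 0x0b = 4ea8cc67f35078f2
  after D5: wrote 2B at 0x0b = 8a57
query mem[0x0d]=0xcc, mem[0x12]=0xf2, mem[0x13]=0xf3, mem[0x1d]=0x50, mem[0x04]=0xcc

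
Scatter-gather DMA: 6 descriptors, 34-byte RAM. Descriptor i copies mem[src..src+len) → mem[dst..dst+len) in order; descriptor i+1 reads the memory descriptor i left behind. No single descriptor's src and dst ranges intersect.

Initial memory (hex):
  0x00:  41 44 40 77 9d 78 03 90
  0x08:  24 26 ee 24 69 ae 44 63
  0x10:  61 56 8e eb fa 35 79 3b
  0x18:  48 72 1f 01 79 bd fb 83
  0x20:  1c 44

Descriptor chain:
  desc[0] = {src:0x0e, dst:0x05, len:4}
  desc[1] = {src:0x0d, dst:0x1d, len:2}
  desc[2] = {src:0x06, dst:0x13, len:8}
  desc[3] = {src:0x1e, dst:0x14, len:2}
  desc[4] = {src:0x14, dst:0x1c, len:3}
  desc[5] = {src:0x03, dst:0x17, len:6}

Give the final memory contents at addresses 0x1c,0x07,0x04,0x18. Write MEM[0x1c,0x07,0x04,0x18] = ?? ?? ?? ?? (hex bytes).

MEM[0x1c,0x07,0x04,0x18] = 56 61 9d 9d

#0 dst[0x05+4] := {0x44,0x63,0x61,0x56}
#1 dst[0x1d+2] := {0xae,0x44}
#2 dst[0x13+8] := {0x63,0x61,0x56,0x26,0xee,0x24,0x69,0xae}
#3 dst[0x14+2] := {0x44,0x83}
#4 dst[0x1c+3] := {0x44,0x83,0x26}
#5 dst[0x17+6] := {0x77,0x9d,0x44,0x63,0x61,0x56}
query mem[0x1c]=0x56, mem[0x07]=0x61, mem[0x04]=0x9d, mem[0x18]=0x9d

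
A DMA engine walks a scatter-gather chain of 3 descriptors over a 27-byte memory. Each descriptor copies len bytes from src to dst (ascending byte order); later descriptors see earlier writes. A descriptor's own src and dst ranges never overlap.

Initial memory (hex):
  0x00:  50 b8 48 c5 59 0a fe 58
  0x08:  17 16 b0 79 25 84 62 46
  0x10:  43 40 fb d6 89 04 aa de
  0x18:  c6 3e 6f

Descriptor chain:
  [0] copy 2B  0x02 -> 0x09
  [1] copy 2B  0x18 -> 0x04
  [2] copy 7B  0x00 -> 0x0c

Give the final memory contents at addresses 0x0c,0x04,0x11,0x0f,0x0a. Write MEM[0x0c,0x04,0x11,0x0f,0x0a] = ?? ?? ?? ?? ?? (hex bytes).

#0 dst[0x09+2] := {0x48,0xc5}
#1 dst[0x04+2] := {0xc6,0x3e}
#2 dst[0x0c+7] := {0x50,0xb8,0x48,0xc5,0xc6,0x3e,0xfe}
query mem[0x0c]=0x50, mem[0x04]=0xc6, mem[0x11]=0x3e, mem[0x0f]=0xc5, mem[0x0a]=0xc5

MEM[0x0c,0x04,0x11,0x0f,0x0a] = 50 c6 3e c5 c5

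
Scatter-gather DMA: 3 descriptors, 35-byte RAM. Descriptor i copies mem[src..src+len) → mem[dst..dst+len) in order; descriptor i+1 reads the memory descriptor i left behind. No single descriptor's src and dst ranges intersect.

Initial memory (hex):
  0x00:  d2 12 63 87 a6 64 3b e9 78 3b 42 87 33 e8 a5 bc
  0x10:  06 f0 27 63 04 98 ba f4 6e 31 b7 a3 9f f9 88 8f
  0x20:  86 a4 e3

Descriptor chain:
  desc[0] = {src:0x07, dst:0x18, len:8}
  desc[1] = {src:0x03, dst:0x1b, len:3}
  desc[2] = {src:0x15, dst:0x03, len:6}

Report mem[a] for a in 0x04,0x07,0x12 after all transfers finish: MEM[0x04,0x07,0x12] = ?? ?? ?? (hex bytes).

MEM[0x04,0x07,0x12] = ba 78 27

  after D0: wrote 8B at 0x18 = e9783b428733e8a5
  after D1: wrote 3B at 0x1b = 87a664
  after D2: wrote 6B at 0x03 = 98baf4e9783b
query mem[0x04]=0xba, mem[0x07]=0x78, mem[0x12]=0x27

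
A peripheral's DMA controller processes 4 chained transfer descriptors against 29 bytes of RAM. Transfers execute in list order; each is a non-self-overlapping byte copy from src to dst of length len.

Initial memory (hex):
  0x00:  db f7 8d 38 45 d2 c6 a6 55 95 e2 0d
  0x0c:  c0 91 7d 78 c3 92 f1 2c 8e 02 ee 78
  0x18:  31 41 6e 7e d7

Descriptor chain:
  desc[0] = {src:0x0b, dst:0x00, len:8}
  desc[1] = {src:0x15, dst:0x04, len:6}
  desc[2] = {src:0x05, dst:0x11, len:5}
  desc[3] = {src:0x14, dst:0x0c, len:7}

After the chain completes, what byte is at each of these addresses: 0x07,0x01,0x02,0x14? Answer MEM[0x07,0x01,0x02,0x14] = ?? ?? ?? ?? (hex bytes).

D0: mem[0x00..0x07] <- [0d c0 91 7d 78 c3 92 f1]
D1: mem[0x04..0x09] <- [02 ee 78 31 41 6e]
D2: mem[0x11..0x15] <- [ee 78 31 41 6e]
D3: mem[0x0c..0x12] <- [41 6e ee 78 31 41 6e]
query mem[0x07]=0x31, mem[0x01]=0xc0, mem[0x02]=0x91, mem[0x14]=0x41

MEM[0x07,0x01,0x02,0x14] = 31 c0 91 41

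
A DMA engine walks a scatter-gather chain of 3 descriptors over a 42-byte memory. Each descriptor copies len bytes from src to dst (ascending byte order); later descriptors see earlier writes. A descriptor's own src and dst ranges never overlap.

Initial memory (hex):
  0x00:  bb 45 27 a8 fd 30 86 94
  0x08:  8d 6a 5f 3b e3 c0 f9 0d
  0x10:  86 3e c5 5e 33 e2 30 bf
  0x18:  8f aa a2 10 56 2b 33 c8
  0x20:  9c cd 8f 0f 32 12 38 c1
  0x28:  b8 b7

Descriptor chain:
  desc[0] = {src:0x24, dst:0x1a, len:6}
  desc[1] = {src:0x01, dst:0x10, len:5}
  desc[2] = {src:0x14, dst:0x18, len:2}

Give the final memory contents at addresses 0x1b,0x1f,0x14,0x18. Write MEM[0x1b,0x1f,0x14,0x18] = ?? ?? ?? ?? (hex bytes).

  after D0: wrote 6B at 0x1a = 321238c1b8b7
  after D1: wrote 5B at 0x10 = 4527a8fd30
  after D2: wrote 2B at 0x18 = 30e2
query mem[0x1b]=0x12, mem[0x1f]=0xb7, mem[0x14]=0x30, mem[0x18]=0x30

MEM[0x1b,0x1f,0x14,0x18] = 12 b7 30 30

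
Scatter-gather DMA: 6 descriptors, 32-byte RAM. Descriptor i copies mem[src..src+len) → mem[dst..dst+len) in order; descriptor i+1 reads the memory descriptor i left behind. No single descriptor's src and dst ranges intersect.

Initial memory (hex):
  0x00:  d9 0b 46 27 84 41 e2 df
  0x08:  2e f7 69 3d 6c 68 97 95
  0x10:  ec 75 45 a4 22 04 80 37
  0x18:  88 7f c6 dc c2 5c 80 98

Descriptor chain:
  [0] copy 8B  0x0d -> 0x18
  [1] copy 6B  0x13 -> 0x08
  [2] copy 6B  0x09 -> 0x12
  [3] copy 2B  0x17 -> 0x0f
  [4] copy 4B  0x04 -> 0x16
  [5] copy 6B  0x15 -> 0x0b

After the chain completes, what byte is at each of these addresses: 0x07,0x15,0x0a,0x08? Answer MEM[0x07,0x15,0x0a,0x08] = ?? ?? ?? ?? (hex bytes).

  after D0: wrote 8B at 0x18 = 689795ec7545a422
  after D1: wrote 6B at 0x08 = a42204803768
  after D2: wrote 6B at 0x12 = 220480376897
  after D3: wrote 2B at 0x0f = 9768
  after D4: wrote 4B at 0x16 = 8441e2df
  after D5: wrote 6B at 0x0b = 378441e2df95
query mem[0x07]=0xdf, mem[0x15]=0x37, mem[0x0a]=0x04, mem[0x08]=0xa4

MEM[0x07,0x15,0x0a,0x08] = df 37 04 a4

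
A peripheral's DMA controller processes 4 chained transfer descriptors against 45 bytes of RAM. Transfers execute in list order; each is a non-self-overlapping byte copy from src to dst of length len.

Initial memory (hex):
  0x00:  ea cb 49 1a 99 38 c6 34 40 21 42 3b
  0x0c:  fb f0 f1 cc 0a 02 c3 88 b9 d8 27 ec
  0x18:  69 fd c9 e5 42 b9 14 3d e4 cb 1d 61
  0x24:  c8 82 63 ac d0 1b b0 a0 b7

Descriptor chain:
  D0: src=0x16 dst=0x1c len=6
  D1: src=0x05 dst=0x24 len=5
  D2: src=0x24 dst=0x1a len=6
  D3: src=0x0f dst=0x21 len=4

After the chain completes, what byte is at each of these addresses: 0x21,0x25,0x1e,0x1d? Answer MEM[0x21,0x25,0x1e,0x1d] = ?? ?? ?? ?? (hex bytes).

  after D0: wrote 6B at 0x1c = 27ec69fdc9e5
  after D1: wrote 5B at 0x24 = 38c6344021
  after D2: wrote 6B at 0x1a = 38c63440211b
  after D3: wrote 4B at 0x21 = cc0a02c3
query mem[0x21]=0xcc, mem[0x25]=0xc6, mem[0x1e]=0x21, mem[0x1d]=0x40

MEM[0x21,0x25,0x1e,0x1d] = cc c6 21 40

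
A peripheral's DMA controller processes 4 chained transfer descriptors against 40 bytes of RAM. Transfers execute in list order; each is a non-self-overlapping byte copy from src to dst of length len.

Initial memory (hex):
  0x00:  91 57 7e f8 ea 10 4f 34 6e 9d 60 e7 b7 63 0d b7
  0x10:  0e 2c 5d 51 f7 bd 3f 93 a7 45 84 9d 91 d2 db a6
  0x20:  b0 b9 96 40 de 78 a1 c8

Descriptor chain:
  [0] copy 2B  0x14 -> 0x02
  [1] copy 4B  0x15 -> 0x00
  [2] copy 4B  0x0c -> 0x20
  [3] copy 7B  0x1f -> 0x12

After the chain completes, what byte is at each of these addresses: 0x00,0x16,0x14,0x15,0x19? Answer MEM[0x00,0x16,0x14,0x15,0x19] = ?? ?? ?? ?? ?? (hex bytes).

MEM[0x00,0x16,0x14,0x15,0x19] = bd b7 63 0d 45

[0] 0x14->0x02 len=2 : f7 bd
[1] 0x15->0x00 len=4 : bd 3f 93 a7
[2] 0x0c->0x20 len=4 : b7 63 0d b7
[3] 0x1f->0x12 len=7 : a6 b7 63 0d b7 de 78
query mem[0x00]=0xbd, mem[0x16]=0xb7, mem[0x14]=0x63, mem[0x15]=0x0d, mem[0x19]=0x45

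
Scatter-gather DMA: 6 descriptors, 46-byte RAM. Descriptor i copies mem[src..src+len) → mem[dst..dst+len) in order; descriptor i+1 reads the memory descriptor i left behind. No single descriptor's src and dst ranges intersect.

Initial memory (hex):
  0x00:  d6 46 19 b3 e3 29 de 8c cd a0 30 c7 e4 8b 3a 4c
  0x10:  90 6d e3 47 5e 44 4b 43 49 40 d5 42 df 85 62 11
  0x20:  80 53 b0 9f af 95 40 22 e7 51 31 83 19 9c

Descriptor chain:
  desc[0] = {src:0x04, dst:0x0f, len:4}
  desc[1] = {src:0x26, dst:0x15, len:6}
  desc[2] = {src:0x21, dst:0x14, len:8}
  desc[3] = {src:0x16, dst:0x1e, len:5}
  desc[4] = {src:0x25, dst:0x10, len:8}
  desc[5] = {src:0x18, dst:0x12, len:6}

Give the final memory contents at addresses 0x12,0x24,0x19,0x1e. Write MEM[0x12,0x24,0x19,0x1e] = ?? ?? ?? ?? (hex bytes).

  after D0: wrote 4B at 0x0f = e329de8c
  after D1: wrote 6B at 0x15 = 4022e7513183
  after D2: wrote 8B at 0x14 = 53b09faf954022e7
  after D3: wrote 5B at 0x1e = 9faf954022
  after D4: wrote 8B at 0x10 = 954022e751318319
  after D5: wrote 6B at 0x12 = 954022e7df85
query mem[0x12]=0x95, mem[0x24]=0xaf, mem[0x19]=0x40, mem[0x1e]=0x9f

MEM[0x12,0x24,0x19,0x1e] = 95 af 40 9f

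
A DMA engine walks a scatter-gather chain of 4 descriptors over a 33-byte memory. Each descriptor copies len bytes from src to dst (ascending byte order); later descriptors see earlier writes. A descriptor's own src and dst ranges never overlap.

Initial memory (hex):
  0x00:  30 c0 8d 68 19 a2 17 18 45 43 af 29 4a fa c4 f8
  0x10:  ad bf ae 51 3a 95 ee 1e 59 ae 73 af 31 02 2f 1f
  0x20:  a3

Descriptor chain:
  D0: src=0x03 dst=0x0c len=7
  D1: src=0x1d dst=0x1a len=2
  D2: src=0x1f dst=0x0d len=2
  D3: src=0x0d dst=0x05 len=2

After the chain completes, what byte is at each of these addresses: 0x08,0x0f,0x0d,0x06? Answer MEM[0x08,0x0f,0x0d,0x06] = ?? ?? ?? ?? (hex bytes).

MEM[0x08,0x0f,0x0d,0x06] = 45 17 1f a3

D0: mem[0x0c..0x12] <- [68 19 a2 17 18 45 43]
D1: mem[0x1a..0x1b] <- [02 2f]
D2: mem[0x0d..0x0e] <- [1f a3]
D3: mem[0x05..0x06] <- [1f a3]
query mem[0x08]=0x45, mem[0x0f]=0x17, mem[0x0d]=0x1f, mem[0x06]=0xa3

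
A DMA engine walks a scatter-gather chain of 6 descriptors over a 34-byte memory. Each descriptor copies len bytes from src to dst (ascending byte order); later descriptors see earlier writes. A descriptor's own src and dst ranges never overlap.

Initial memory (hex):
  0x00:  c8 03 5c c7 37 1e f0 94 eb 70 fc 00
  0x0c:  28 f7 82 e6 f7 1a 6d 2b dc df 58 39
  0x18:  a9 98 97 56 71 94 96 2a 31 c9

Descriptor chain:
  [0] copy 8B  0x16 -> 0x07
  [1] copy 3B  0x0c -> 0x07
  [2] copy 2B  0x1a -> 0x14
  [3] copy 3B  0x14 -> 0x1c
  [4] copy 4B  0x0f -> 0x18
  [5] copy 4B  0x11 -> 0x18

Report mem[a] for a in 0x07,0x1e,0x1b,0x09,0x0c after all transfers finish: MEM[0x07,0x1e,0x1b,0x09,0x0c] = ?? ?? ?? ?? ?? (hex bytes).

MEM[0x07,0x1e,0x1b,0x09,0x0c] = 56 58 97 94 56

[0] 0x16->0x07 len=8 : 58 39 a9 98 97 56 71 94
[1] 0x0c->0x07 len=3 : 56 71 94
[2] 0x1a->0x14 len=2 : 97 56
[3] 0x14->0x1c len=3 : 97 56 58
[4] 0x0f->0x18 len=4 : e6 f7 1a 6d
[5] 0x11->0x18 len=4 : 1a 6d 2b 97
query mem[0x07]=0x56, mem[0x1e]=0x58, mem[0x1b]=0x97, mem[0x09]=0x94, mem[0x0c]=0x56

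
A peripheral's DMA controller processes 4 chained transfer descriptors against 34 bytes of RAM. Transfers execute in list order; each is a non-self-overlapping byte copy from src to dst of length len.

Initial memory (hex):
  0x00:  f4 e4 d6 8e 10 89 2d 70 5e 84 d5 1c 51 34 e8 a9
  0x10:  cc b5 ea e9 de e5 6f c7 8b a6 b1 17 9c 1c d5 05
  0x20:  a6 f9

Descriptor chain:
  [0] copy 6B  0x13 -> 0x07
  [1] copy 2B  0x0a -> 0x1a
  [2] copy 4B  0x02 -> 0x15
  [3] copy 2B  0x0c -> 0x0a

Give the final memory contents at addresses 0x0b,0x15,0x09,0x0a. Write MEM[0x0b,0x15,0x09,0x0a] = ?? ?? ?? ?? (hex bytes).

MEM[0x0b,0x15,0x09,0x0a] = 34 d6 e5 8b

#0 dst[0x07+6] := {0xe9,0xde,0xe5,0x6f,0xc7,0x8b}
#1 dst[0x1a+2] := {0x6f,0xc7}
#2 dst[0x15+4] := {0xd6,0x8e,0x10,0x89}
#3 dst[0x0a+2] := {0x8b,0x34}
query mem[0x0b]=0x34, mem[0x15]=0xd6, mem[0x09]=0xe5, mem[0x0a]=0x8b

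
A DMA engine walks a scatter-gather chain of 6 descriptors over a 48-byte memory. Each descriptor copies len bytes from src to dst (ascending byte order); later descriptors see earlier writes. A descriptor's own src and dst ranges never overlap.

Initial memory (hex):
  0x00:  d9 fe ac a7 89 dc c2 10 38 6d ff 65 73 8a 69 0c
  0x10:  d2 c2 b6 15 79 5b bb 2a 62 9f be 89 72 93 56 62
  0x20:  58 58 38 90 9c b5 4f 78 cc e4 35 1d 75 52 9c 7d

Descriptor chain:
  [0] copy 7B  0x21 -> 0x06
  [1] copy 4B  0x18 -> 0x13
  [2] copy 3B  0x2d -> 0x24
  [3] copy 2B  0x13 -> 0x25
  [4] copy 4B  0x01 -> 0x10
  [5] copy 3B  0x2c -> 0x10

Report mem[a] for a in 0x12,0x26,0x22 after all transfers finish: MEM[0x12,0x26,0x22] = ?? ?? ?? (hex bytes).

MEM[0x12,0x26,0x22] = 9c 9f 38

[0] 0x21->0x06 len=7 : 58 38 90 9c b5 4f 78
[1] 0x18->0x13 len=4 : 62 9f be 89
[2] 0x2d->0x24 len=3 : 52 9c 7d
[3] 0x13->0x25 len=2 : 62 9f
[4] 0x01->0x10 len=4 : fe ac a7 89
[5] 0x2c->0x10 len=3 : 75 52 9c
query mem[0x12]=0x9c, mem[0x26]=0x9f, mem[0x22]=0x38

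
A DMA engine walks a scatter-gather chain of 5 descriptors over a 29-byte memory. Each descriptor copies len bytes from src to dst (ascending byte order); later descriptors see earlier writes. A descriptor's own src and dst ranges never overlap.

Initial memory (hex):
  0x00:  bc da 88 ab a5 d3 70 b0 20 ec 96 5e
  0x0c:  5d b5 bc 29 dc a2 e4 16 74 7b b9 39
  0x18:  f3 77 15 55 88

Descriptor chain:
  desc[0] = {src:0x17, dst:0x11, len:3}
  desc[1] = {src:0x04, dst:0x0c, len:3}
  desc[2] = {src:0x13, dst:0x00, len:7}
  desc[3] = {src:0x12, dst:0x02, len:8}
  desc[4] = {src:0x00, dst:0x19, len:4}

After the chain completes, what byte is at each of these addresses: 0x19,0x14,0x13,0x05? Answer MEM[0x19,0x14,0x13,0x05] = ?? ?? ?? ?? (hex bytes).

  after D0: wrote 3B at 0x11 = 39f377
  after D1: wrote 3B at 0x0c = a5d370
  after D2: wrote 7B at 0x00 = 77747bb939f377
  after D3: wrote 8B at 0x02 = f377747bb939f377
  after D4: wrote 4B at 0x19 = 7774f377
query mem[0x19]=0x77, mem[0x14]=0x74, mem[0x13]=0x77, mem[0x05]=0x7b

MEM[0x19,0x14,0x13,0x05] = 77 74 77 7b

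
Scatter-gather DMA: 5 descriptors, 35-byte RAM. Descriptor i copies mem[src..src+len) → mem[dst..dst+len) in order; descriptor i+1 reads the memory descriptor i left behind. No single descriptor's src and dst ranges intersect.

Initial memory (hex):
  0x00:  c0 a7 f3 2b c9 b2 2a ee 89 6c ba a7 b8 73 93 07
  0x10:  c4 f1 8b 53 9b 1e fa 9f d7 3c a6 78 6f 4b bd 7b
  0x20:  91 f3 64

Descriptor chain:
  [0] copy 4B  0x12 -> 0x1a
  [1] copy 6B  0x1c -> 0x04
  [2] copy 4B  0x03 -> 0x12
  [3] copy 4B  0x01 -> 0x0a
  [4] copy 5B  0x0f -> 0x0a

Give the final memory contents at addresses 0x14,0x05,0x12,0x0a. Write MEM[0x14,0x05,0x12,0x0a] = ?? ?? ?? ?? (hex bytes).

  after D0: wrote 4B at 0x1a = 8b539b1e
  after D1: wrote 6B at 0x04 = 9b1ebd7b91f3
  after D2: wrote 4B at 0x12 = 2b9b1ebd
  after D3: wrote 4B at 0x0a = a7f32b9b
  after D4: wrote 5B at 0x0a = 07c4f12b9b
query mem[0x14]=0x1e, mem[0x05]=0x1e, mem[0x12]=0x2b, mem[0x0a]=0x07

MEM[0x14,0x05,0x12,0x0a] = 1e 1e 2b 07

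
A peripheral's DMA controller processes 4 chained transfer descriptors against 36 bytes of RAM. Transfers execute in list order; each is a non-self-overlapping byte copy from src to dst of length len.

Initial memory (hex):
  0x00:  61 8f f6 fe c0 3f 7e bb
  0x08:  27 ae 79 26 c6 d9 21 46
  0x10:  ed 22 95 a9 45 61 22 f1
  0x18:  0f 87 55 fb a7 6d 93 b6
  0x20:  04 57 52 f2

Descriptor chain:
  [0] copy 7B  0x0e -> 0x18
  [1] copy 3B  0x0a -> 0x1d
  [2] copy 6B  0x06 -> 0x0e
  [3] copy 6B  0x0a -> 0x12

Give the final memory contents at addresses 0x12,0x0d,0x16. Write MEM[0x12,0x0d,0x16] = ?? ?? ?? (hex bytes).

  after D0: wrote 7B at 0x18 = 2146ed2295a945
  after D1: wrote 3B at 0x1d = 7926c6
  after D2: wrote 6B at 0x0e = 7ebb27ae7926
  after D3: wrote 6B at 0x12 = 7926c6d97ebb
query mem[0x12]=0x79, mem[0x0d]=0xd9, mem[0x16]=0x7e

MEM[0x12,0x0d,0x16] = 79 d9 7e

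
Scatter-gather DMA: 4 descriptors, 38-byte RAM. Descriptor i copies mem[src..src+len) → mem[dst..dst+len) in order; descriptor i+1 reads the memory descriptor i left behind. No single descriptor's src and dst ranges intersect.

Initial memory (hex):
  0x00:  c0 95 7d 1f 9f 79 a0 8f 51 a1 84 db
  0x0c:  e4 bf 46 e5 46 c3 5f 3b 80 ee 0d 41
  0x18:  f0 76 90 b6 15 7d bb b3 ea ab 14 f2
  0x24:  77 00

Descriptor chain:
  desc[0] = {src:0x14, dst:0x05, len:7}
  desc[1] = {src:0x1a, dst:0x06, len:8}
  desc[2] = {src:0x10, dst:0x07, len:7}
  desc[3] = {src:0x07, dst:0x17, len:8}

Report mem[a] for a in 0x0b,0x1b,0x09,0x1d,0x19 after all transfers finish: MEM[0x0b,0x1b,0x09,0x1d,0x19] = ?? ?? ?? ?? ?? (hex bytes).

#0 dst[0x05+7] := {0x80,0xee,0x0d,0x41,0xf0,0x76,0x90}
#1 dst[0x06+8] := {0x90,0xb6,0x15,0x7d,0xbb,0xb3,0xea,0xab}
#2 dst[0x07+7] := {0x46,0xc3,0x5f,0x3b,0x80,0xee,0x0d}
#3 dst[0x17+8] := {0x46,0xc3,0x5f,0x3b,0x80,0xee,0x0d,0x46}
query mem[0x0b]=0x80, mem[0x1b]=0x80, mem[0x09]=0x5f, mem[0x1d]=0x0d, mem[0x19]=0x5f

MEM[0x0b,0x1b,0x09,0x1d,0x19] = 80 80 5f 0d 5f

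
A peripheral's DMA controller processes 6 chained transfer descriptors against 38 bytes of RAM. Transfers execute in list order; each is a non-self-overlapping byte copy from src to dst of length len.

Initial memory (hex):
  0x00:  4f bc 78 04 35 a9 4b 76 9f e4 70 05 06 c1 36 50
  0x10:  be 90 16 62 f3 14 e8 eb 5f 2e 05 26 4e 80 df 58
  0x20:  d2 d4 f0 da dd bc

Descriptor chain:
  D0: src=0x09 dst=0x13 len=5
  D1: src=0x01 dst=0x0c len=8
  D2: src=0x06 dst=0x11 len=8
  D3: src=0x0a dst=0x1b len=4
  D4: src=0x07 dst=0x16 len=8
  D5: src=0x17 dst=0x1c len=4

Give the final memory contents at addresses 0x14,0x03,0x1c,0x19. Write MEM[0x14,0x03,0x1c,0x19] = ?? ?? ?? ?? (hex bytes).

  after D0: wrote 5B at 0x13 = e4700506c1
  after D1: wrote 8B at 0x0c = bc780435a94b769f
  after D2: wrote 8B at 0x11 = 4b769fe47005bc78
  after D3: wrote 4B at 0x1b = 7005bc78
  after D4: wrote 8B at 0x16 = 769fe47005bc7804
  after D5: wrote 4B at 0x1c = 9fe47005
query mem[0x14]=0xe4, mem[0x03]=0x04, mem[0x1c]=0x9f, mem[0x19]=0x70

MEM[0x14,0x03,0x1c,0x19] = e4 04 9f 70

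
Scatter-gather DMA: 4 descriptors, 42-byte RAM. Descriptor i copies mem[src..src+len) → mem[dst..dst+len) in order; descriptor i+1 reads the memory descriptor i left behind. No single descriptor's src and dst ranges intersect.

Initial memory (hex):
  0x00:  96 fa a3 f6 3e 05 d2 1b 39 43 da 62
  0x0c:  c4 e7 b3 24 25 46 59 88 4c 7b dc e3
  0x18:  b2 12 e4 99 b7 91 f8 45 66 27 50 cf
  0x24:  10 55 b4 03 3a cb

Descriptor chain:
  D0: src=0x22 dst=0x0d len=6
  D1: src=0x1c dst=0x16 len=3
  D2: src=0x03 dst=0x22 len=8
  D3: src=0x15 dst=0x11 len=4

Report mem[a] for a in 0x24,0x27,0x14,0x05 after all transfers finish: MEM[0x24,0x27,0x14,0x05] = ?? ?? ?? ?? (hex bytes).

  after D0: wrote 6B at 0x0d = 50cf1055b403
  after D1: wrote 3B at 0x16 = b791f8
  after D2: wrote 8B at 0x22 = f63e05d21b3943da
  after D3: wrote 4B at 0x11 = 7bb791f8
query mem[0x24]=0x05, mem[0x27]=0x39, mem[0x14]=0xf8, mem[0x05]=0x05

MEM[0x24,0x27,0x14,0x05] = 05 39 f8 05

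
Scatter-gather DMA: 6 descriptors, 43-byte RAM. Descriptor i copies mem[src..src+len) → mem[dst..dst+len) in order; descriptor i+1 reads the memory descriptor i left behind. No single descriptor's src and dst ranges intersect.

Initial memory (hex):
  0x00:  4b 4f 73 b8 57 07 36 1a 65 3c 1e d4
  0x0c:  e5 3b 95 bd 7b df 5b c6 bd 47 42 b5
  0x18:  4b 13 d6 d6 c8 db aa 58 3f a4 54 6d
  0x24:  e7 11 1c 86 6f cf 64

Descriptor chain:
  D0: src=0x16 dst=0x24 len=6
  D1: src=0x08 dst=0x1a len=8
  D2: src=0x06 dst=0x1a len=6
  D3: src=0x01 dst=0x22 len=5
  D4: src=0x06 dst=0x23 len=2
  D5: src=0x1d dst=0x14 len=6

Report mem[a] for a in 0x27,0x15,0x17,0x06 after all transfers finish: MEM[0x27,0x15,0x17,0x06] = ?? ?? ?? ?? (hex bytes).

  after D0: wrote 6B at 0x24 = 42b54b13d6d6
  after D1: wrote 8B at 0x1a = 653c1ed4e53b95bd
  after D2: wrote 6B at 0x1a = 361a653c1ed4
  after D3: wrote 5B at 0x22 = 4f73b85707
  after D4: wrote 2B at 0x23 = 361a
  after D5: wrote 6B at 0x14 = 3c1ed495bd4f
query mem[0x27]=0x13, mem[0x15]=0x1e, mem[0x17]=0x95, mem[0x06]=0x36

MEM[0x27,0x15,0x17,0x06] = 13 1e 95 36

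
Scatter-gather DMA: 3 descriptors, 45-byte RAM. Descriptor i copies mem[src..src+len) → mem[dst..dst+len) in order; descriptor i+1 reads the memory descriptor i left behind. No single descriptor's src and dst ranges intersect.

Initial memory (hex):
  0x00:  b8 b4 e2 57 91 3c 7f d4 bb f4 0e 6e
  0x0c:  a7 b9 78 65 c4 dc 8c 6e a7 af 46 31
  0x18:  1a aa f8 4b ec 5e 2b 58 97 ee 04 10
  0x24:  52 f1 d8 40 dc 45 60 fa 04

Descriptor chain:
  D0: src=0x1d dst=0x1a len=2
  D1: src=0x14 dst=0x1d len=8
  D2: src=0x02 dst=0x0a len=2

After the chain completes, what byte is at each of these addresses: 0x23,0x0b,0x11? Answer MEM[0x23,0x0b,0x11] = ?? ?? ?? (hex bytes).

D0: mem[0x1a..0x1b] <- [5e 2b]
D1: mem[0x1d..0x24] <- [a7 af 46 31 1a aa 5e 2b]
D2: mem[0x0a..0x0b] <- [e2 57]
query mem[0x23]=0x5e, mem[0x0b]=0x57, mem[0x11]=0xdc

MEM[0x23,0x0b,0x11] = 5e 57 dc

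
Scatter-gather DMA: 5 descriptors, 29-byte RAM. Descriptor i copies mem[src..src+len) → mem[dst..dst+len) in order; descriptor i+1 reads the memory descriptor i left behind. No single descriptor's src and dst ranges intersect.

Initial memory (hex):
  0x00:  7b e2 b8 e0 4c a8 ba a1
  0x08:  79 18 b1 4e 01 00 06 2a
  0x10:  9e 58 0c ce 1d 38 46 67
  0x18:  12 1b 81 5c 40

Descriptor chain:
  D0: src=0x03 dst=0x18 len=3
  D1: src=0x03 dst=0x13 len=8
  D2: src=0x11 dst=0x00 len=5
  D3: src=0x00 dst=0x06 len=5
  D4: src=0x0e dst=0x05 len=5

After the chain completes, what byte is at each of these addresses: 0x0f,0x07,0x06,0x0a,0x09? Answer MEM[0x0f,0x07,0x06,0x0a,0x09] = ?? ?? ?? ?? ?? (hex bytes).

  after D0: wrote 3B at 0x18 = e04ca8
  after D1: wrote 8B at 0x13 = e04ca8baa17918b1
  after D2: wrote 5B at 0x00 = 580ce04ca8
  after D3: wrote 5B at 0x06 = 580ce04ca8
  after D4: wrote 5B at 0x05 = 062a9e580c
query mem[0x0f]=0x2a, mem[0x07]=0x9e, mem[0x06]=0x2a, mem[0x0a]=0xa8, mem[0x09]=0x0c

MEM[0x0f,0x07,0x06,0x0a,0x09] = 2a 9e 2a a8 0c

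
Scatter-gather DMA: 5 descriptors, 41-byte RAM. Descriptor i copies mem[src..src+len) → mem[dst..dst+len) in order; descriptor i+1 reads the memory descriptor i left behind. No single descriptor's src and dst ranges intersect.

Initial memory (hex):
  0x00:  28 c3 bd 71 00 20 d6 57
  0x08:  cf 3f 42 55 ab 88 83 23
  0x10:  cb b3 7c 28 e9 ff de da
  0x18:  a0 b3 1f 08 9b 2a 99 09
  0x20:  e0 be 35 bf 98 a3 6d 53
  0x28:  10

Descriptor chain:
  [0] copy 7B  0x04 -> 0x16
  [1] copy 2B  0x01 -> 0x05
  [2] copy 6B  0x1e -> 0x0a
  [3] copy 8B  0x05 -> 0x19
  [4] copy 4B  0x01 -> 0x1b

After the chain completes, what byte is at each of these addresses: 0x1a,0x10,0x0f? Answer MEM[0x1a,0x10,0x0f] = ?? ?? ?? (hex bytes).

MEM[0x1a,0x10,0x0f] = bd cb bf

[0] 0x04->0x16 len=7 : 00 20 d6 57 cf 3f 42
[1] 0x01->0x05 len=2 : c3 bd
[2] 0x1e->0x0a len=6 : 99 09 e0 be 35 bf
[3] 0x05->0x19 len=8 : c3 bd 57 cf 3f 99 09 e0
[4] 0x01->0x1b len=4 : c3 bd 71 00
query mem[0x1a]=0xbd, mem[0x10]=0xcb, mem[0x0f]=0xbf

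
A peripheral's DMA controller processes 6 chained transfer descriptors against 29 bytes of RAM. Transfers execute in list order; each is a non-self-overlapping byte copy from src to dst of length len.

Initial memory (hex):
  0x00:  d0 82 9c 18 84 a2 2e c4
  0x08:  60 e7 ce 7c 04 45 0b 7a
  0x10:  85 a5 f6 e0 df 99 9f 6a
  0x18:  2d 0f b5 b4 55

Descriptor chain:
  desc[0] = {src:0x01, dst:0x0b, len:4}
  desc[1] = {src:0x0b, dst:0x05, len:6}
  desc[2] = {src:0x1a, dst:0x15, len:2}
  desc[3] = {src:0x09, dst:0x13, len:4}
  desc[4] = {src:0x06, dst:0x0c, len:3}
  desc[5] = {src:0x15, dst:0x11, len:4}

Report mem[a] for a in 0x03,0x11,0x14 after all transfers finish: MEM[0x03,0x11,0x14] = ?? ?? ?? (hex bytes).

MEM[0x03,0x11,0x14] = 18 82 2d

[0] 0x01->0x0b len=4 : 82 9c 18 84
[1] 0x0b->0x05 len=6 : 82 9c 18 84 7a 85
[2] 0x1a->0x15 len=2 : b5 b4
[3] 0x09->0x13 len=4 : 7a 85 82 9c
[4] 0x06->0x0c len=3 : 9c 18 84
[5] 0x15->0x11 len=4 : 82 9c 6a 2d
query mem[0x03]=0x18, mem[0x11]=0x82, mem[0x14]=0x2d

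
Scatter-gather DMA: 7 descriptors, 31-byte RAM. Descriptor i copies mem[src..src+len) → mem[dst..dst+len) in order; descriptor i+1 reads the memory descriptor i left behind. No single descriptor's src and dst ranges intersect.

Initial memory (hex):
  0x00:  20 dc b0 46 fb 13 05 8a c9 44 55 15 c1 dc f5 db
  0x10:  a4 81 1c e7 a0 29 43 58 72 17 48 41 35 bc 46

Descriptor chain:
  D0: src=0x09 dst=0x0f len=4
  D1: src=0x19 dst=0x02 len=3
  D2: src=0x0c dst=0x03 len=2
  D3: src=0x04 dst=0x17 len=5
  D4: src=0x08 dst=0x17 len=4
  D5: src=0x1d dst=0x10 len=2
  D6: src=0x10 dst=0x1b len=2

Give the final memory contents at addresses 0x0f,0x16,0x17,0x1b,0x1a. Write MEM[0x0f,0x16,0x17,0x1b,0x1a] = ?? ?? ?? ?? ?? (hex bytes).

[0] 0x09->0x0f len=4 : 44 55 15 c1
[1] 0x19->0x02 len=3 : 17 48 41
[2] 0x0c->0x03 len=2 : c1 dc
[3] 0x04->0x17 len=5 : dc 13 05 8a c9
[4] 0x08->0x17 len=4 : c9 44 55 15
[5] 0x1d->0x10 len=2 : bc 46
[6] 0x10->0x1b len=2 : bc 46
query mem[0x0f]=0x44, mem[0x16]=0x43, mem[0x17]=0xc9, mem[0x1b]=0xbc, mem[0x1a]=0x15

MEM[0x0f,0x16,0x17,0x1b,0x1a] = 44 43 c9 bc 15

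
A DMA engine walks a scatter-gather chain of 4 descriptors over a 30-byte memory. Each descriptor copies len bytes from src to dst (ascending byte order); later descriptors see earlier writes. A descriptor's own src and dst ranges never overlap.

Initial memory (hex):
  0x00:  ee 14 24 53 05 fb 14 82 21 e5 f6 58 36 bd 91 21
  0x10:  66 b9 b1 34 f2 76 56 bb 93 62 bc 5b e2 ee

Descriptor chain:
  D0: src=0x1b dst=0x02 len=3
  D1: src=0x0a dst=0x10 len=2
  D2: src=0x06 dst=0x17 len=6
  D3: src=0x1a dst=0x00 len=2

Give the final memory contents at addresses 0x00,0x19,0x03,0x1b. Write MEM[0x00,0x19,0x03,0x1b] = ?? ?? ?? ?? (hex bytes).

  after D0: wrote 3B at 0x02 = 5be2ee
  after D1: wrote 2B at 0x10 = f658
  after D2: wrote 6B at 0x17 = 148221e5f658
  after D3: wrote 2B at 0x00 = e5f6
query mem[0x00]=0xe5, mem[0x19]=0x21, mem[0x03]=0xe2, mem[0x1b]=0xf6

MEM[0x00,0x19,0x03,0x1b] = e5 21 e2 f6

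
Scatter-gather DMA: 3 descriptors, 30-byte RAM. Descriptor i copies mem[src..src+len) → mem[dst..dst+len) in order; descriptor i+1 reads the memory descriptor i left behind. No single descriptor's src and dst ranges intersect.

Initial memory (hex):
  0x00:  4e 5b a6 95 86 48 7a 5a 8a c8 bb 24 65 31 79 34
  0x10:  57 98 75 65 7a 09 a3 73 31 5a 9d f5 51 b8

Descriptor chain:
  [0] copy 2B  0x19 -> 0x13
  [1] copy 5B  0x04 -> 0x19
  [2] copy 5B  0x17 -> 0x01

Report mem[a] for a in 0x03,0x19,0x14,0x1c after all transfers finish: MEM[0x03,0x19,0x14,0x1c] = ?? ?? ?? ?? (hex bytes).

MEM[0x03,0x19,0x14,0x1c] = 86 86 9d 5a

  after D0: wrote 2B at 0x13 = 5a9d
  after D1: wrote 5B at 0x19 = 86487a5a8a
  after D2: wrote 5B at 0x01 = 733186487a
query mem[0x03]=0x86, mem[0x19]=0x86, mem[0x14]=0x9d, mem[0x1c]=0x5a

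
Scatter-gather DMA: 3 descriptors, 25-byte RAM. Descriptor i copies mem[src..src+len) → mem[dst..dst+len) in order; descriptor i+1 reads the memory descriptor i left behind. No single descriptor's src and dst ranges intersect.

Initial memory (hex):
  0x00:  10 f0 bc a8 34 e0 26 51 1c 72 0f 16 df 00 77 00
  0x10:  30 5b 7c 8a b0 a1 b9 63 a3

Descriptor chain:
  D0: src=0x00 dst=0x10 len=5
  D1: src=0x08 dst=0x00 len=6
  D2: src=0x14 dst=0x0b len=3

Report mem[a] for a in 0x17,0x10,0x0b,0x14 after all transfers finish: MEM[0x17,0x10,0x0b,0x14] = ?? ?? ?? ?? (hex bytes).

[0] 0x00->0x10 len=5 : 10 f0 bc a8 34
[1] 0x08->0x00 len=6 : 1c 72 0f 16 df 00
[2] 0x14->0x0b len=3 : 34 a1 b9
query mem[0x17]=0x63, mem[0x10]=0x10, mem[0x0b]=0x34, mem[0x14]=0x34

MEM[0x17,0x10,0x0b,0x14] = 63 10 34 34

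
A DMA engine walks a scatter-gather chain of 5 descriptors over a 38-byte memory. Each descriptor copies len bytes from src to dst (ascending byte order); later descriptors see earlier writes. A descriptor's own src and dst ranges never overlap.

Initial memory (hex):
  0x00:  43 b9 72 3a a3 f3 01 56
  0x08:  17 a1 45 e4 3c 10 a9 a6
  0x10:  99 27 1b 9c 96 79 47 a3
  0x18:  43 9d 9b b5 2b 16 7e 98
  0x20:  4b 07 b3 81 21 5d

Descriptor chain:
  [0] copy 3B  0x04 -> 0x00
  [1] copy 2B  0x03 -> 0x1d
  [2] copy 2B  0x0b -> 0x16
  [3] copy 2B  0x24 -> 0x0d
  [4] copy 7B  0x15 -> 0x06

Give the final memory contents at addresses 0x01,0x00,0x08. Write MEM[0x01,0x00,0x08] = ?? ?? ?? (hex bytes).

#0 dst[0x00+3] := {0xa3,0xf3,0x01}
#1 dst[0x1d+2] := {0x3a,0xa3}
#2 dst[0x16+2] := {0xe4,0x3c}
#3 dst[0x0d+2] := {0x21,0x5d}
#4 dst[0x06+7] := {0x79,0xe4,0x3c,0x43,0x9d,0x9b,0xb5}
query mem[0x01]=0xf3, mem[0x00]=0xa3, mem[0x08]=0x3c

MEM[0x01,0x00,0x08] = f3 a3 3c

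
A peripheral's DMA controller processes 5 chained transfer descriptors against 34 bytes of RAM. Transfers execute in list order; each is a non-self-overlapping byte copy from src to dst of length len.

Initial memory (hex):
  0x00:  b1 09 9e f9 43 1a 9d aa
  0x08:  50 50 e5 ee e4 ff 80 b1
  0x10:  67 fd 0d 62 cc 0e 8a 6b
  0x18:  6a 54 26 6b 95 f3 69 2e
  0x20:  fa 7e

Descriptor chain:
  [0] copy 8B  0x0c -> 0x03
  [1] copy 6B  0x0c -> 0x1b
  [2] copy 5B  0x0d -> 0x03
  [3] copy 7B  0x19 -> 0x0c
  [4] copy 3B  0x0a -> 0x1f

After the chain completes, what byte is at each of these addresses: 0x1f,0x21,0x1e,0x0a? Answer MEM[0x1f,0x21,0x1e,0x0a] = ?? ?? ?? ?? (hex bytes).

[0] 0x0c->0x03 len=8 : e4 ff 80 b1 67 fd 0d 62
[1] 0x0c->0x1b len=6 : e4 ff 80 b1 67 fd
[2] 0x0d->0x03 len=5 : ff 80 b1 67 fd
[3] 0x19->0x0c len=7 : 54 26 e4 ff 80 b1 67
[4] 0x0a->0x1f len=3 : 62 ee 54
query mem[0x1f]=0x62, mem[0x21]=0x54, mem[0x1e]=0xb1, mem[0x0a]=0x62

MEM[0x1f,0x21,0x1e,0x0a] = 62 54 b1 62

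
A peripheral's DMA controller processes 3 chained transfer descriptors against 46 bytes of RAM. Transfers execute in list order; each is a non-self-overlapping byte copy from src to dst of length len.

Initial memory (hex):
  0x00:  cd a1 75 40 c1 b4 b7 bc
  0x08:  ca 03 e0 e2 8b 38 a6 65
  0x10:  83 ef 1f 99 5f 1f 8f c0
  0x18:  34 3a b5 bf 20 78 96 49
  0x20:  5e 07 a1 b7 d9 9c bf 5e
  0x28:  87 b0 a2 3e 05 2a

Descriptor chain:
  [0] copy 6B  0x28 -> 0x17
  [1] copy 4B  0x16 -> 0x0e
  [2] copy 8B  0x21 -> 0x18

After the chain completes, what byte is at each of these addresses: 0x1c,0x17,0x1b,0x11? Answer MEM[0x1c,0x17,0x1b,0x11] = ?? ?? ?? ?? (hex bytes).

MEM[0x1c,0x17,0x1b,0x11] = 9c 87 d9 a2

D0: mem[0x17..0x1c] <- [87 b0 a2 3e 05 2a]
D1: mem[0x0e..0x11] <- [8f 87 b0 a2]
D2: mem[0x18..0x1f] <- [07 a1 b7 d9 9c bf 5e 87]
query mem[0x1c]=0x9c, mem[0x17]=0x87, mem[0x1b]=0xd9, mem[0x11]=0xa2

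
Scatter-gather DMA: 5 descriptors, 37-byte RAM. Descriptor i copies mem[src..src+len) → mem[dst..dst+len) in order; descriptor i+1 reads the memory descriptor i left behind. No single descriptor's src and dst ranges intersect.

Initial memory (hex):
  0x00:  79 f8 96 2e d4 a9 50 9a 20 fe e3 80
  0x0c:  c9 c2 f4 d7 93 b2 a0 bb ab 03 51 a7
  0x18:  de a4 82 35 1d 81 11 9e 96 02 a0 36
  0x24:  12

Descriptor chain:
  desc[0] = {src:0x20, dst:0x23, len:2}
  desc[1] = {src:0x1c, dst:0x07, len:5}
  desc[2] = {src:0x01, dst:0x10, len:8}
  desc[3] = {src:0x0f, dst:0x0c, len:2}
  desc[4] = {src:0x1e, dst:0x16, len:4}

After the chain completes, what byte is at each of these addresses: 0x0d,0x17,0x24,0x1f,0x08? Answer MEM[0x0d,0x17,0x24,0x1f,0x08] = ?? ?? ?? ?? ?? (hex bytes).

MEM[0x0d,0x17,0x24,0x1f,0x08] = f8 9e 02 9e 81

  after D0: wrote 2B at 0x23 = 9602
  after D1: wrote 5B at 0x07 = 1d81119e96
  after D2: wrote 8B at 0x10 = f8962ed4a9501d81
  after D3: wrote 2B at 0x0c = d7f8
  after D4: wrote 4B at 0x16 = 119e9602
query mem[0x0d]=0xf8, mem[0x17]=0x9e, mem[0x24]=0x02, mem[0x1f]=0x9e, mem[0x08]=0x81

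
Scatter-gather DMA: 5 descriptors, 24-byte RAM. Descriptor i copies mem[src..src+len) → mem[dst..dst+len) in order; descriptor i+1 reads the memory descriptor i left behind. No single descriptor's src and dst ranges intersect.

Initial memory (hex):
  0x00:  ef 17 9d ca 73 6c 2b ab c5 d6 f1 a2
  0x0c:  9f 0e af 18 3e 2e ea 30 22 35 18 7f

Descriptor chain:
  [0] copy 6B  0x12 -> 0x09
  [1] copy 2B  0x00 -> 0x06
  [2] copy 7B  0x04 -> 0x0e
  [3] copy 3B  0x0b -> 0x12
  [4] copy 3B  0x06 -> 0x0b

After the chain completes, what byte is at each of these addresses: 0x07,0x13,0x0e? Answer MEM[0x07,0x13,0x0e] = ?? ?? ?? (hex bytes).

MEM[0x07,0x13,0x0e] = 17 35 73

#0 dst[0x09+6] := {0xea,0x30,0x22,0x35,0x18,0x7f}
#1 dst[0x06+2] := {0xef,0x17}
#2 dst[0x0e+7] := {0x73,0x6c,0xef,0x17,0xc5,0xea,0x30}
#3 dst[0x12+3] := {0x22,0x35,0x18}
#4 dst[0x0b+3] := {0xef,0x17,0xc5}
query mem[0x07]=0x17, mem[0x13]=0x35, mem[0x0e]=0x73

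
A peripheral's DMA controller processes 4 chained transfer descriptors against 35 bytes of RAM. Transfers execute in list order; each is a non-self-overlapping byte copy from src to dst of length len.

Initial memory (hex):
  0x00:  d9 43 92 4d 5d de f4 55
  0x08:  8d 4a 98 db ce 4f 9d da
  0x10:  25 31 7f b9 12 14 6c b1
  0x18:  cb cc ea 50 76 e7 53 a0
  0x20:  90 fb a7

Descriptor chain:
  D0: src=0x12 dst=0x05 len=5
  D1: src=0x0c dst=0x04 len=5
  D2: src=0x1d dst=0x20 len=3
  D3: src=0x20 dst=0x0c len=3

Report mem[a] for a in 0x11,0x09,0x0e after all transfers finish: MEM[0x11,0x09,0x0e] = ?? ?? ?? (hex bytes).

[0] 0x12->0x05 len=5 : 7f b9 12 14 6c
[1] 0x0c->0x04 len=5 : ce 4f 9d da 25
[2] 0x1d->0x20 len=3 : e7 53 a0
[3] 0x20->0x0c len=3 : e7 53 a0
query mem[0x11]=0x31, mem[0x09]=0x6c, mem[0x0e]=0xa0

MEM[0x11,0x09,0x0e] = 31 6c a0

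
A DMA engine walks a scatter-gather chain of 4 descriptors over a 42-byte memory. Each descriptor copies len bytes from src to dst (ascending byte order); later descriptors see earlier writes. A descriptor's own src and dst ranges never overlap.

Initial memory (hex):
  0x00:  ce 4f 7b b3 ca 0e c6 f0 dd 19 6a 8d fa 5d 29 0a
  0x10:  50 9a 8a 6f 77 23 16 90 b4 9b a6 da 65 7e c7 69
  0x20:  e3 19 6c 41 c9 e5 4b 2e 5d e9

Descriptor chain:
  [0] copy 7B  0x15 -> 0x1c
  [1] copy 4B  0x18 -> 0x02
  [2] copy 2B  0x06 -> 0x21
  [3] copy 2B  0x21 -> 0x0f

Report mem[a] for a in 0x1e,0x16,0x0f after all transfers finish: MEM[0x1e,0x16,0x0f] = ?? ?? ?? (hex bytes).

[0] 0x15->0x1c len=7 : 23 16 90 b4 9b a6 da
[1] 0x18->0x02 len=4 : b4 9b a6 da
[2] 0x06->0x21 len=2 : c6 f0
[3] 0x21->0x0f len=2 : c6 f0
query mem[0x1e]=0x90, mem[0x16]=0x16, mem[0x0f]=0xc6

MEM[0x1e,0x16,0x0f] = 90 16 c6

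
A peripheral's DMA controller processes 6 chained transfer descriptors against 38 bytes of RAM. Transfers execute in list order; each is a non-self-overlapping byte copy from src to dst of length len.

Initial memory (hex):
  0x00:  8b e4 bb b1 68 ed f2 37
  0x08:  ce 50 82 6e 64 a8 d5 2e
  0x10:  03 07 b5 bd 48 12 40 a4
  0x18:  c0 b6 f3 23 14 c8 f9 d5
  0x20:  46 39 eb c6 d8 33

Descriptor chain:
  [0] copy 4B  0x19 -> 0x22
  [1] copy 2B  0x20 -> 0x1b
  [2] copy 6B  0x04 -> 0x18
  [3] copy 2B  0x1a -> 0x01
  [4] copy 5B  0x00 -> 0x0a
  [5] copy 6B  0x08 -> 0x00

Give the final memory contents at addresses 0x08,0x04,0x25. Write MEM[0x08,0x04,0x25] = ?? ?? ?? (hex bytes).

MEM[0x08,0x04,0x25] = ce 37 14

D0: mem[0x22..0x25] <- [b6 f3 23 14]
D1: mem[0x1b..0x1c] <- [46 39]
D2: mem[0x18..0x1d] <- [68 ed f2 37 ce 50]
D3: mem[0x01..0x02] <- [f2 37]
D4: mem[0x0a..0x0e] <- [8b f2 37 b1 68]
D5: mem[0x00..0x05] <- [ce 50 8b f2 37 b1]
query mem[0x08]=0xce, mem[0x04]=0x37, mem[0x25]=0x14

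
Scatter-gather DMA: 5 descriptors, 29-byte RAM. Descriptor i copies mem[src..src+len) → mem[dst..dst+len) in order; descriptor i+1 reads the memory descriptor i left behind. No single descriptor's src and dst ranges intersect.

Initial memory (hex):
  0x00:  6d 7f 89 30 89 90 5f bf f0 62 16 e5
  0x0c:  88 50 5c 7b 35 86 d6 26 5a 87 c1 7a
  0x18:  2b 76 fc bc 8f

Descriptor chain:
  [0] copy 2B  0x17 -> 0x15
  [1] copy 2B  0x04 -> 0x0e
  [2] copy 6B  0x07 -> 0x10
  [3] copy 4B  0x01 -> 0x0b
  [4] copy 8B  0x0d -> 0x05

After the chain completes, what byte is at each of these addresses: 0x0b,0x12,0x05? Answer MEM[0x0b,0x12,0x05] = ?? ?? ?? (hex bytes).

MEM[0x0b,0x12,0x05] = 16 62 30

[0] 0x17->0x15 len=2 : 7a 2b
[1] 0x04->0x0e len=2 : 89 90
[2] 0x07->0x10 len=6 : bf f0 62 16 e5 88
[3] 0x01->0x0b len=4 : 7f 89 30 89
[4] 0x0d->0x05 len=8 : 30 89 90 bf f0 62 16 e5
query mem[0x0b]=0x16, mem[0x12]=0x62, mem[0x05]=0x30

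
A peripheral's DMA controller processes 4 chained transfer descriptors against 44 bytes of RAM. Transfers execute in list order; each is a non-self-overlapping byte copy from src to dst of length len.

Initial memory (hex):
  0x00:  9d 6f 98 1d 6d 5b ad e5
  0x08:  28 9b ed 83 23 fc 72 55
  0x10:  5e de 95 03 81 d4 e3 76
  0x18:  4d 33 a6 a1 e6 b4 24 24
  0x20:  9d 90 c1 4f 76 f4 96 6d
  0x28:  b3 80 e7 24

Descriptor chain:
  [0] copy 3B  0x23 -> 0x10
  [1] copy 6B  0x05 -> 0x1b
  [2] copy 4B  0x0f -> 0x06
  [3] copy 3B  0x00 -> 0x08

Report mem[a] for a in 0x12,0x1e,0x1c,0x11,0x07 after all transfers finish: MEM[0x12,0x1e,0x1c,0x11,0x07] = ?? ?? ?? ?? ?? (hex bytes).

MEM[0x12,0x1e,0x1c,0x11,0x07] = f4 28 ad 76 4f

#0 dst[0x10+3] := {0x4f,0x76,0xf4}
#1 dst[0x1b+6] := {0x5b,0xad,0xe5,0x28,0x9b,0xed}
#2 dst[0x06+4] := {0x55,0x4f,0x76,0xf4}
#3 dst[0x08+3] := {0x9d,0x6f,0x98}
query mem[0x12]=0xf4, mem[0x1e]=0x28, mem[0x1c]=0xad, mem[0x11]=0x76, mem[0x07]=0x4f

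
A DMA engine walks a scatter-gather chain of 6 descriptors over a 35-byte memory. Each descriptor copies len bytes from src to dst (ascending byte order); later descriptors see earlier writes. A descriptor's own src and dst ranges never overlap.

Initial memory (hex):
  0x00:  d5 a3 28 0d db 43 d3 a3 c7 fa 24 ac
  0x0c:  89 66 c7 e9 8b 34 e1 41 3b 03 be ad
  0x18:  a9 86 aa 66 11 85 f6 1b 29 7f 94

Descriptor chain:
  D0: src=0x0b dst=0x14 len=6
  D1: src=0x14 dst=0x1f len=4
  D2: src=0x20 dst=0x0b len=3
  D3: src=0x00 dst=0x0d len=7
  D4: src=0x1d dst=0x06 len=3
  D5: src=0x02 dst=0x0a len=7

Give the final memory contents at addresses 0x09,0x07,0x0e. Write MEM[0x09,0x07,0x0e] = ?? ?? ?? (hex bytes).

[0] 0x0b->0x14 len=6 : ac 89 66 c7 e9 8b
[1] 0x14->0x1f len=4 : ac 89 66 c7
[2] 0x20->0x0b len=3 : 89 66 c7
[3] 0x00->0x0d len=7 : d5 a3 28 0d db 43 d3
[4] 0x1d->0x06 len=3 : 85 f6 ac
[5] 0x02->0x0a len=7 : 28 0d db 43 85 f6 ac
query mem[0x09]=0xfa, mem[0x07]=0xf6, mem[0x0e]=0x85

MEM[0x09,0x07,0x0e] = fa f6 85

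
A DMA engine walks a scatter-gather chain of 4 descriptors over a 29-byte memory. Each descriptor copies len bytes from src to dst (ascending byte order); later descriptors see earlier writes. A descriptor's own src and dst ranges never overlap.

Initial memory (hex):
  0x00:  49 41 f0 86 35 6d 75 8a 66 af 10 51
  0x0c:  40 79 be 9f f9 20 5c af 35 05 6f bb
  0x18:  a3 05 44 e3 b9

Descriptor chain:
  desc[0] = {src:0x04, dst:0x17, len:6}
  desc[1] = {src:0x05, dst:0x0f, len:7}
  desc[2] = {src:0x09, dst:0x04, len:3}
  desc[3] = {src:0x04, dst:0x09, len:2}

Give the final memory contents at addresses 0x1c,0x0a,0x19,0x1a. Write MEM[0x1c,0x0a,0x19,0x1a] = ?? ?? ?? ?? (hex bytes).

[0] 0x04->0x17 len=6 : 35 6d 75 8a 66 af
[1] 0x05->0x0f len=7 : 6d 75 8a 66 af 10 51
[2] 0x09->0x04 len=3 : af 10 51
[3] 0x04->0x09 len=2 : af 10
query mem[0x1c]=0xaf, mem[0x0a]=0x10, mem[0x19]=0x75, mem[0x1a]=0x8a

MEM[0x1c,0x0a,0x19,0x1a] = af 10 75 8a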